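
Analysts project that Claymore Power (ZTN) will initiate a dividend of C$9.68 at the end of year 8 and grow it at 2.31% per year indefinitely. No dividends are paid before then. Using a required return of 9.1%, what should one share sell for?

Deferred-dividend DDM. At t=7 the remaining stream is a growing perpetuity with first payment D_8 = 9.68.
V_7 = D_8/(r−g) = 9.68/(0.091−0.0231) = 142.5626
P₀ = V_7/(1+r)^7 = 142.5626/(1+0.091)^7 = 77.4876

C$77.49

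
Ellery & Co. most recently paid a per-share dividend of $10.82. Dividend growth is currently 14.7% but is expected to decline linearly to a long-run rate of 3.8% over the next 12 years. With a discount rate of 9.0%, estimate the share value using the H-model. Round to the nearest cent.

$352.07

H-model: P₀ = D₀[(1+g_L) + H(g_S−g_L)]/(r−g_L), with H = 12/2 = 6.
P₀ = 10.82 × [(1+0.038) + 6×(0.147−0.038)] / (0.09−0.038)
   = 10.82 × 1.6920 / 0.052 = 352.0662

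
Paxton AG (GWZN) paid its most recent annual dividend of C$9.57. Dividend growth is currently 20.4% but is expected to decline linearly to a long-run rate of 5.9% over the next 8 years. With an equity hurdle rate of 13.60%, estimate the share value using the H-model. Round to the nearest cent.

C$203.70

H-model: P₀ = D₀[(1+g_L) + H(g_S−g_L)]/(r−g_L), with H = 8/2 = 4.
P₀ = 9.57 × [(1+0.059) + 4×(0.204−0.059)] / (0.136−0.059)
   = 9.57 × 1.6390 / 0.077 = 203.7043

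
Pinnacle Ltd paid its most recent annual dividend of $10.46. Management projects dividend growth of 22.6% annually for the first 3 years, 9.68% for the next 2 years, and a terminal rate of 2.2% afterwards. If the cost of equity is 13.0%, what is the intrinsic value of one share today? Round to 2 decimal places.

$181.67

Three-stage DDM. Project D₁…D_5; terminal Gordon value at t=5 with g = 0.022; discount at r = 0.13.
D_1 = 12.8240
D_2 = 15.7222
D_3 = 19.2754
D_4 = 21.1412
D_5 = 23.1877
TV_5 = 23.6978/(0.13−0.022) = 219.4245
P₀ = Σ Dₜ/(1+r)ᵗ + TV_5/(1+r)^5 = 181.6667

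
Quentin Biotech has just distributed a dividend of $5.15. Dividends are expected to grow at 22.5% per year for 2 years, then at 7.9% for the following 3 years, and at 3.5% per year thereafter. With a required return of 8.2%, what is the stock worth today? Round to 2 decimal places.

$176.29

Three-stage DDM. Project D₁…D_5; terminal Gordon value at t=5 with g = 0.035; discount at r = 0.082.
D_1 = 6.3088
D_2 = 7.7282
D_3 = 8.3387
D_4 = 8.9975
D_5 = 9.7083
TV_5 = 10.0481/(0.082−0.035) = 213.7894
P₀ = Σ Dₜ/(1+r)ᵗ + TV_5/(1+r)^5 = 176.2877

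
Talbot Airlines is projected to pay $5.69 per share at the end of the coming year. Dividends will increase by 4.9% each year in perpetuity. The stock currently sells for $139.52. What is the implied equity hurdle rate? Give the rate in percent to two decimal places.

Rearranging the constant-growth DDM: r = D₁/P₀ + g.
r = 5.6900 / 139.52 + 0.049 = 0.04078 + 0.049 = 0.08978

8.98%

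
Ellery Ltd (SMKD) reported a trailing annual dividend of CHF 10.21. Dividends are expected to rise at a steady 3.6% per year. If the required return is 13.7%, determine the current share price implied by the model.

Gordon growth model: P₀ = D₁/(r − g). D₁ = 10.21 × (1 + 0.036) = 10.5776.
P₀ = 10.5776 / (0.137 − 0.036) = 10.5776 / 0.101 = 104.7283

CHF 104.73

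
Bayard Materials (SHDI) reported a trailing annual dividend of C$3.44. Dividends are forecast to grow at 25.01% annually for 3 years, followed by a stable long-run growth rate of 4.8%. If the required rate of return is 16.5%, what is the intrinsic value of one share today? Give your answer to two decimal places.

Two-stage DDM. Project D₁…D_3 at 0.2501, terminal growth 0.048, discount at r = 0.165.
D_1 = 4.3003
D_2 = 5.3759
D_3 = 6.7204
Terminal value at t=3: TV = D_4/(r−g) = 7.0429/(0.165−0.048) = 60.1961
P₀ = 4.3003/(1+0.165)^1 + 5.3759/(1+0.165)^2 + 6.7204/(1+0.165)^3 + 60.1961/(1+0.165)^3 = 49.9731

C$49.97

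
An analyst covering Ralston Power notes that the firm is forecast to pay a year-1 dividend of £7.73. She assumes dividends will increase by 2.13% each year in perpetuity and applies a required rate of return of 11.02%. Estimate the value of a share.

Gordon growth model: P₀ = D₁/(r − g), with D₁ = 7.73 given directly.
P₀ = 7.7300 / (0.1102 − 0.0213) = 7.7300 / 0.0889 = 86.9516

£86.95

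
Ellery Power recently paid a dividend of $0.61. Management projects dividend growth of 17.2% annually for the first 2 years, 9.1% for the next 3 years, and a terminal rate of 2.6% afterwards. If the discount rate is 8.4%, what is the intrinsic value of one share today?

Three-stage DDM. Project D₁…D_5; terminal Gordon value at t=5 with g = 0.026; discount at r = 0.084.
D_1 = 0.7149
D_2 = 0.8379
D_3 = 0.9141
D_4 = 0.9973
D_5 = 1.0881
TV_5 = 1.1164/(0.084−0.026) = 19.2477
P₀ = Σ Dₜ/(1+r)ᵗ + TV_5/(1+r)^5 = 16.3993

$16.40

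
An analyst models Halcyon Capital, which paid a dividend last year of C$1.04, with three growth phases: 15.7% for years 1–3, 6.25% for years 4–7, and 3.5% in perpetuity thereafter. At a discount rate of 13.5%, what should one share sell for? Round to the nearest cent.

Three-stage DDM. Project D₁…D_7; terminal Gordon value at t=7 with g = 0.035; discount at r = 0.135.
D_1 = 1.2033
D_2 = 1.3922
D_3 = 1.6108
D_4 = 1.7114
D_5 = 1.8184
D_6 = 1.9321
D_7 = 2.0528
TV_7 = 2.1247/(0.135−0.035) = 21.2466
P₀ = Σ Dₜ/(1+r)ᵗ + TV_7/(1+r)^7 = 15.7452

C$15.75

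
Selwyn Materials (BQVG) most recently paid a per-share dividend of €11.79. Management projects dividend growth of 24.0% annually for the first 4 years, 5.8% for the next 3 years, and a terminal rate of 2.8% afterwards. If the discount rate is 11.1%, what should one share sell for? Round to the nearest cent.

Three-stage DDM. Project D₁…D_7; terminal Gordon value at t=7 with g = 0.028; discount at r = 0.111.
D_1 = 14.6196
D_2 = 18.1283
D_3 = 22.4791
D_4 = 27.8741
D_5 = 29.4908
D_6 = 31.2012
D_7 = 33.0109
TV_7 = 33.9352/(0.111−0.028) = 408.8581
P₀ = Σ Dₜ/(1+r)ᵗ + TV_7/(1+r)^7 = 308.0404

€308.04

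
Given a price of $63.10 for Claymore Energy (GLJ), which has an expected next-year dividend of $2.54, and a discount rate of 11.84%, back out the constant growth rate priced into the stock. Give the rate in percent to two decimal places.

7.81%

From P₀ = D₁/(r − g), the implied growth is g = r − D₁/P₀.
g = 0.1184 − 2.54/63.10 = 0.1184 − 0.04025 = 0.07815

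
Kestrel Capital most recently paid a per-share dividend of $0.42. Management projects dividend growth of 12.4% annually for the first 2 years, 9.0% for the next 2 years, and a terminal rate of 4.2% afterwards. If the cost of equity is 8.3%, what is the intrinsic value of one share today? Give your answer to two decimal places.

$13.45

Three-stage DDM. Project D₁…D_4; terminal Gordon value at t=4 with g = 0.042; discount at r = 0.083.
D_1 = 0.4721
D_2 = 0.5306
D_3 = 0.5784
D_4 = 0.6304
TV_4 = 0.6569/(0.083−0.042) = 16.0221
P₀ = Σ Dₜ/(1+r)ᵗ + TV_4/(1+r)^4 = 13.4487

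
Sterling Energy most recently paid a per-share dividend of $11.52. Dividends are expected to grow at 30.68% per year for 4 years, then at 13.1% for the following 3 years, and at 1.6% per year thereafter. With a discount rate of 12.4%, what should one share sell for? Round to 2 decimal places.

Three-stage DDM. Project D₁…D_7; terminal Gordon value at t=7 with g = 0.016; discount at r = 0.124.
D_1 = 15.0543
D_2 = 19.6730
D_3 = 25.7087
D_4 = 33.5961
D_5 = 37.9972
D_6 = 42.9748
D_7 = 48.6045
TV_7 = 49.3822/(0.124−0.016) = 457.2427
P₀ = Σ Dₜ/(1+r)ᵗ + TV_7/(1+r)^7 = 333.7895

$333.79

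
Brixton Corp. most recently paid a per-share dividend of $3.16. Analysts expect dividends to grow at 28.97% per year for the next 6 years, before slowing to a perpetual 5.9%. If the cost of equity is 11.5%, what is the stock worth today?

$175.65

Two-stage DDM. Project D₁…D_6 at 0.2897, terminal growth 0.059, discount at r = 0.115.
D_1 = 4.0755
D_2 = 5.2561
D_3 = 6.7788
D_4 = 8.7426
D_5 = 11.2754
D_6 = 14.5418
Terminal value at t=6: TV = D_7/(r−g) = 15.3998/(0.115−0.059) = 274.9965
P₀ = 4.0755/(1+0.115)^1 + 5.2561/(1+0.115)^2 + 6.7788/(1+0.115)^3 + 8.7426/(1+0.115)^4 + 11.2754/(1+0.115)^5 + 14.5418/(1+0.115)^6 + 274.9965/(1+0.115)^6 = 175.6527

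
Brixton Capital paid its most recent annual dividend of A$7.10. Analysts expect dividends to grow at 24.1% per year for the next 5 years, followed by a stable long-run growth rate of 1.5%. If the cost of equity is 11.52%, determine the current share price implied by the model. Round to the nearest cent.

A$172.21

Two-stage DDM. Project D₁…D_5 at 0.241, terminal growth 0.015, discount at r = 0.1152.
D_1 = 8.8111
D_2 = 10.9346
D_3 = 13.5698
D_4 = 16.8401
D_5 = 20.8986
Terminal value at t=5: TV = D_6/(r−g) = 21.2121/(0.1152−0.015) = 211.6974
P₀ = 8.8111/(1+0.1152)^1 + 10.9346/(1+0.1152)^2 + 13.5698/(1+0.1152)^3 + 16.8401/(1+0.1152)^4 + 20.8986/(1+0.1152)^5 + 211.6974/(1+0.1152)^5 = 172.2109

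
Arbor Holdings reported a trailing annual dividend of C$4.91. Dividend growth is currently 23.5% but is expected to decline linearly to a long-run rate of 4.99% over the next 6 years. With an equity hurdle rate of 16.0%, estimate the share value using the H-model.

C$71.59

H-model: P₀ = D₀[(1+g_L) + H(g_S−g_L)]/(r−g_L), with H = 6/2 = 3.
P₀ = 4.91 × [(1+0.0499) + 3×(0.235−0.0499)] / (0.16−0.0499)
   = 4.91 × 1.6052 / 0.1101 = 71.5852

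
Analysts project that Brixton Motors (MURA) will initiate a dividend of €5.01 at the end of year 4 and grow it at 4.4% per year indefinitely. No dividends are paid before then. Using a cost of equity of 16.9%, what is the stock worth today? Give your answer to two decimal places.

Deferred-dividend DDM. At t=3 the remaining stream is a growing perpetuity with first payment D_4 = 5.01.
V_3 = D_4/(r−g) = 5.01/(0.169−0.044) = 40.0800
P₀ = V_3/(1+r)^3 = 40.0800/(1+0.169)^3 = 25.0890

€25.09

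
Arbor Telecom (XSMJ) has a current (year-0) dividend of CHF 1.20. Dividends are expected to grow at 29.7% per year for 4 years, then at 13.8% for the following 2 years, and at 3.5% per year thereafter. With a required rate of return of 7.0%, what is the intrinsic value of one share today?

Three-stage DDM. Project D₁…D_6; terminal Gordon value at t=6 with g = 0.035; discount at r = 0.07.
D_1 = 1.5564
D_2 = 2.0187
D_3 = 2.6182
D_4 = 3.3958
D_5 = 3.8644
D_6 = 4.3977
TV_6 = 4.5516/(0.07−0.035) = 130.0463
P₀ = Σ Dₜ/(1+r)ᵗ + TV_6/(1+r)^6 = 100.2866

CHF 100.29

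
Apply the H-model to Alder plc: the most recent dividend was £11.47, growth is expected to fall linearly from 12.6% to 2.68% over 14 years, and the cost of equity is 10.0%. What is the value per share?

H-model: P₀ = D₀[(1+g_L) + H(g_S−g_L)]/(r−g_L), with H = 14/2 = 7.
P₀ = 11.47 × [(1+0.0268) + 7×(0.126−0.0268)] / (0.1−0.0268)
   = 11.47 × 1.7212 / 0.0732 = 269.7017

£269.70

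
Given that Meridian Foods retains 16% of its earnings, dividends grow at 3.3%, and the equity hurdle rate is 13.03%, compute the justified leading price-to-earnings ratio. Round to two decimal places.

8.63

Payout ratio b = 1 − 0.16 = 0.84.
Justified leading P/E = b/(r−g) = 0.84/(0.1303−0.033) = 8.6331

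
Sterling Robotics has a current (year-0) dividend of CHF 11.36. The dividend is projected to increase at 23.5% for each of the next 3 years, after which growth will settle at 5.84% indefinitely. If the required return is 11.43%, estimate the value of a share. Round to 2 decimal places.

CHF 334.84

Two-stage DDM. Project D₁…D_3 at 0.235, terminal growth 0.0584, discount at r = 0.1143.
D_1 = 14.0296
D_2 = 17.3266
D_3 = 21.3983
Terminal value at t=3: TV = D_4/(r−g) = 22.6480/(0.1143−0.0584) = 405.1513
P₀ = 14.0296/(1+0.1143)^1 + 17.3266/(1+0.1143)^2 + 21.3983/(1+0.1143)^3 + 405.1513/(1+0.1143)^3 = 334.8374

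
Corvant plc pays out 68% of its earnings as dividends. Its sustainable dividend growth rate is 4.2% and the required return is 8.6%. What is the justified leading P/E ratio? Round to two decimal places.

15.45

Justified leading P/E = b/(r−g) = 0.68/(0.086−0.042) = 15.4545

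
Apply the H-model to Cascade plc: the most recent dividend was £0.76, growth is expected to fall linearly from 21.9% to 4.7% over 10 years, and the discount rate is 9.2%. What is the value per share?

£32.21

H-model: P₀ = D₀[(1+g_L) + H(g_S−g_L)]/(r−g_L), with H = 10/2 = 5.
P₀ = 0.76 × [(1+0.047) + 5×(0.219−0.047)] / (0.092−0.047)
   = 0.76 × 1.9070 / 0.045 = 32.2071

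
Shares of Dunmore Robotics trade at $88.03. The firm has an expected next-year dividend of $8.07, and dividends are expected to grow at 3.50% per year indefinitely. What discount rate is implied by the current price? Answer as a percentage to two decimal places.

Rearranging the constant-growth DDM: r = D₁/P₀ + g.
r = 8.0700 / 88.03 + 0.035 = 0.09167 + 0.035 = 0.12667

12.67%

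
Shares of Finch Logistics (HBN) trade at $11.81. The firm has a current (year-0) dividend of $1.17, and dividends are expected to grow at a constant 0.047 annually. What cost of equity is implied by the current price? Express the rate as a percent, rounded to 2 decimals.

Rearranging the constant-growth DDM: r = D₁/P₀ + g.
D₁ = 1.17 × (1 + 0.047) = 1.2250.
r = 1.2250 / 11.81 + 0.047 = 0.10372 + 0.047 = 0.15072

15.07%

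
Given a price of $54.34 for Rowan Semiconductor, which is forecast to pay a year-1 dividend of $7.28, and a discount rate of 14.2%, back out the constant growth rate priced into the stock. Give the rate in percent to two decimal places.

From P₀ = D₁/(r − g), the implied growth is g = r − D₁/P₀.
g = 0.142 − 7.28/54.34 = 0.142 − 0.13397 = 0.00803

0.80%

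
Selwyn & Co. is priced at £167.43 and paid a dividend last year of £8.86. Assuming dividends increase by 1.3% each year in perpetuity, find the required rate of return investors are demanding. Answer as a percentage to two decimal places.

6.66%

Rearranging the constant-growth DDM: r = D₁/P₀ + g.
D₁ = 8.86 × (1 + 0.013) = 8.9752.
r = 8.9752 / 167.43 + 0.013 = 0.05361 + 0.013 = 0.06661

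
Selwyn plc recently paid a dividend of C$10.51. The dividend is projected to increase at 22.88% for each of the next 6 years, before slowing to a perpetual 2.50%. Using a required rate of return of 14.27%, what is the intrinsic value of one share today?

C$223.47

Two-stage DDM. Project D₁…D_6 at 0.2288, terminal growth 0.025, discount at r = 0.1427.
D_1 = 12.9147
D_2 = 15.8696
D_3 = 19.5005
D_4 = 23.9622
D_5 = 29.4448
D_6 = 36.1818
Terminal value at t=6: TV = D_7/(r−g) = 37.0863/(0.1427−0.025) = 315.0920
P₀ = 12.9147/(1+0.1427)^1 + 15.8696/(1+0.1427)^2 + 19.5005/(1+0.1427)^3 + 23.9622/(1+0.1427)^4 + 29.4448/(1+0.1427)^5 + 36.1818/(1+0.1427)^6 + 315.0920/(1+0.1427)^6 = 223.4716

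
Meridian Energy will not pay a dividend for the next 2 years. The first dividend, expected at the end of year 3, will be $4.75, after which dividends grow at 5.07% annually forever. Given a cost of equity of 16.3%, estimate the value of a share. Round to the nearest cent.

Deferred-dividend DDM. At t=2 the remaining stream is a growing perpetuity with first payment D_3 = 4.75.
V_2 = D_3/(r−g) = 4.75/(0.163−0.0507) = 42.2974
P₀ = V_2/(1+r)^2 = 42.2974/(1+0.163)^2 = 31.2719

$31.27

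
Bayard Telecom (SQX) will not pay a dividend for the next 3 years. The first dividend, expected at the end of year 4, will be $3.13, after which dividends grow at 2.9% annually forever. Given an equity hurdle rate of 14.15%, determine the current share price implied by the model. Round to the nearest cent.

Deferred-dividend DDM. At t=3 the remaining stream is a growing perpetuity with first payment D_4 = 3.13.
V_3 = D_4/(r−g) = 3.13/(0.1415−0.029) = 27.8222
P₀ = V_3/(1+r)^3 = 27.8222/(1+0.1415)^3 = 18.7053

$18.71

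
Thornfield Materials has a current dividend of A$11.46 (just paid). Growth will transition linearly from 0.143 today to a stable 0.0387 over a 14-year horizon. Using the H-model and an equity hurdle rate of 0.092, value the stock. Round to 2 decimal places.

A$380.31

H-model: P₀ = D₀[(1+g_L) + H(g_S−g_L)]/(r−g_L), with H = 14/2 = 7.
P₀ = 11.46 × [(1+0.0387) + 7×(0.143−0.0387)] / (0.092−0.0387)
   = 11.46 × 1.7688 / 0.0533 = 380.3086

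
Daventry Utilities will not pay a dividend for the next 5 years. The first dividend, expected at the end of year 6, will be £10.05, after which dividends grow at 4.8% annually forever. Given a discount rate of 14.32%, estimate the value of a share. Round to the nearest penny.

Deferred-dividend DDM. At t=5 the remaining stream is a growing perpetuity with first payment D_6 = 10.05.
V_5 = D_6/(r−g) = 10.05/(0.1432−0.048) = 105.5672
P₀ = V_5/(1+r)^5 = 105.5672/(1+0.1432)^5 = 54.0652

£54.07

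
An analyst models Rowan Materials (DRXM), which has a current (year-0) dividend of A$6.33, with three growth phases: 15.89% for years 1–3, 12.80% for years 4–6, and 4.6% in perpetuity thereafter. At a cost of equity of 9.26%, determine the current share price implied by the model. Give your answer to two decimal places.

A$232.12

Three-stage DDM. Project D₁…D_6; terminal Gordon value at t=6 with g = 0.046; discount at r = 0.0926.
D_1 = 7.3358
D_2 = 8.5015
D_3 = 9.8524
D_4 = 11.1135
D_5 = 12.5360
D_6 = 14.1406
TV_6 = 14.7911/(0.0926−0.046) = 317.4057
P₀ = Σ Dₜ/(1+r)ᵗ + TV_6/(1+r)^6 = 232.1232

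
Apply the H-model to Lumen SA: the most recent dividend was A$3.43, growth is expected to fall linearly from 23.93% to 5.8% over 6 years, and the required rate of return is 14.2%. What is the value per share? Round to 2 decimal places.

A$65.41

H-model: P₀ = D₀[(1+g_L) + H(g_S−g_L)]/(r−g_L), with H = 6/2 = 3.
P₀ = 3.43 × [(1+0.058) + 3×(0.2393−0.058)] / (0.142−0.058)
   = 3.43 × 1.6019 / 0.084 = 65.4109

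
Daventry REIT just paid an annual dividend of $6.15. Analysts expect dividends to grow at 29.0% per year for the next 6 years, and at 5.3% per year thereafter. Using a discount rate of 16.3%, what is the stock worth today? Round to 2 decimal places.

Two-stage DDM. Project D₁…D_6 at 0.29, terminal growth 0.053, discount at r = 0.163.
D_1 = 7.9335
D_2 = 10.2342
D_3 = 13.2021
D_4 = 17.0308
D_5 = 21.9697
D_6 = 28.3409
Terminal value at t=6: TV = D_7/(r−g) = 29.8429/(0.163−0.053) = 271.2995
P₀ = 7.9335/(1+0.163)^1 + 10.2342/(1+0.163)^2 + 13.2021/(1+0.163)^3 + 17.0308/(1+0.163)^4 + 21.9697/(1+0.163)^5 + 28.3409/(1+0.163)^6 + 271.2995/(1+0.163)^6 = 163.5098

$163.51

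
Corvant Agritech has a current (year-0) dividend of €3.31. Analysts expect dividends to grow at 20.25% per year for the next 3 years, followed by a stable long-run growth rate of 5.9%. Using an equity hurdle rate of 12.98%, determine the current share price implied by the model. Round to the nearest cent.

€70.96

Two-stage DDM. Project D₁…D_3 at 0.2025, terminal growth 0.059, discount at r = 0.1298.
D_1 = 3.9803
D_2 = 4.7863
D_3 = 5.7555
Terminal value at t=3: TV = D_4/(r−g) = 6.0951/(0.1298−0.059) = 86.0887
P₀ = 3.9803/(1+0.1298)^1 + 4.7863/(1+0.1298)^2 + 5.7555/(1+0.1298)^3 + 86.0887/(1+0.1298)^3 = 70.9591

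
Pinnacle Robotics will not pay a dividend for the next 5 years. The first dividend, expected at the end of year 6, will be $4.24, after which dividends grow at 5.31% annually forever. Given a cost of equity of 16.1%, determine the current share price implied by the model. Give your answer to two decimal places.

$18.63

Deferred-dividend DDM. At t=5 the remaining stream is a growing perpetuity with first payment D_6 = 4.24.
V_5 = D_6/(r−g) = 4.24/(0.161−0.0531) = 39.2956
P₀ = V_5/(1+r)^5 = 39.2956/(1+0.161)^5 = 18.6287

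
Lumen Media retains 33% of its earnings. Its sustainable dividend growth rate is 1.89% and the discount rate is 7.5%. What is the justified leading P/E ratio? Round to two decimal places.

11.94

Payout ratio b = 1 − 0.33 = 0.67.
Justified leading P/E = b/(r−g) = 0.67/(0.075−0.0189) = 11.9430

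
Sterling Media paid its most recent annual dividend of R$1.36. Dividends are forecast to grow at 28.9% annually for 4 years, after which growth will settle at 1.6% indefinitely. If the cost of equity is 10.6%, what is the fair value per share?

R$36.42

Two-stage DDM. Project D₁…D_4 at 0.289, terminal growth 0.016, discount at r = 0.106.
D_1 = 1.7530
D_2 = 2.2597
D_3 = 2.9127
D_4 = 3.7545
Terminal value at t=4: TV = D_5/(r−g) = 3.8146/(0.106−0.016) = 42.3840
P₀ = 1.7530/(1+0.106)^1 + 2.2597/(1+0.106)^2 + 2.9127/(1+0.106)^3 + 3.7545/(1+0.106)^4 + 42.3840/(1+0.106)^4 = 36.4202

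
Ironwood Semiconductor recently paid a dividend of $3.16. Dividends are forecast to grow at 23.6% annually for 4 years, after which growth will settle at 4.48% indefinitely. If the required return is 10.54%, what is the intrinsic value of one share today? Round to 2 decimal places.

$102.00

Two-stage DDM. Project D₁…D_4 at 0.236, terminal growth 0.0448, discount at r = 0.1054.
D_1 = 3.9058
D_2 = 4.8275
D_3 = 5.9668
D_4 = 7.3750
Terminal value at t=4: TV = D_5/(r−g) = 7.7054/(0.1054−0.0448) = 127.1515
P₀ = 3.9058/(1+0.1054)^1 + 4.8275/(1+0.1054)^2 + 5.9668/(1+0.1054)^3 + 7.3750/(1+0.1054)^4 + 127.1515/(1+0.1054)^4 = 102.0028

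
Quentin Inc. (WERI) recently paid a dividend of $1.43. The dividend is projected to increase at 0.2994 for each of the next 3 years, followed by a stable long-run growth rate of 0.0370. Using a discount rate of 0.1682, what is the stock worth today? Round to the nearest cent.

$20.88

Two-stage DDM. Project D₁…D_3 at 0.2994, terminal growth 0.037, discount at r = 0.1682.
D_1 = 1.8581
D_2 = 2.4145
D_3 = 3.1374
Terminal value at t=3: TV = D_4/(r−g) = 3.2534/(0.1682−0.037) = 24.7976
P₀ = 1.8581/(1+0.1682)^1 + 2.4145/(1+0.1682)^2 + 3.1374/(1+0.1682)^3 + 24.7976/(1+0.1682)^3 = 20.8824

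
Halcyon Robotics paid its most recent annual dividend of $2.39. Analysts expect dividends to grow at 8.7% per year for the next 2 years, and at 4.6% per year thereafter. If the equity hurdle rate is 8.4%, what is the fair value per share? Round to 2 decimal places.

Two-stage DDM. Project D₁…D_2 at 0.087, terminal growth 0.046, discount at r = 0.084.
D_1 = 2.5979
D_2 = 2.8239
Terminal value at t=2: TV = D_3/(r−g) = 2.9539/(0.084−0.046) = 77.7329
P₀ = 2.5979/(1+0.084)^1 + 2.8239/(1+0.084)^2 + 77.7329/(1+0.084)^2 = 70.9524

$70.95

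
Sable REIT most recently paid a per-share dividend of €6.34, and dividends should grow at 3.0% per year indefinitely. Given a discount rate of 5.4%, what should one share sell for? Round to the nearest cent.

Gordon growth model: P₀ = D₁/(r − g). D₁ = 6.34 × (1 + 0.03) = 6.5302.
P₀ = 6.5302 / (0.054 − 0.03) = 6.5302 / 0.024 = 272.0917

€272.09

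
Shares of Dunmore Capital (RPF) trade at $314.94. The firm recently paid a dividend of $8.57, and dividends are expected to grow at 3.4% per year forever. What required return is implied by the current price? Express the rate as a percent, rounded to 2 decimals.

Rearranging the constant-growth DDM: r = D₁/P₀ + g.
D₁ = 8.57 × (1 + 0.034) = 8.8614.
r = 8.8614 / 314.94 + 0.034 = 0.02814 + 0.034 = 0.06214

6.21%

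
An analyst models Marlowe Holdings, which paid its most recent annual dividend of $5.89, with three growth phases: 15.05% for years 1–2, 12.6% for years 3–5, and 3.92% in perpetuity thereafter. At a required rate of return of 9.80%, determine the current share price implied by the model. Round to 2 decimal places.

$156.30

Three-stage DDM. Project D₁…D_5; terminal Gordon value at t=5 with g = 0.0392; discount at r = 0.098.
D_1 = 6.7764
D_2 = 7.7963
D_3 = 8.7786
D_4 = 9.8847
D_5 = 11.1302
TV_5 = 11.5665/(0.098−0.0392) = 196.7096
P₀ = Σ Dₜ/(1+r)ᵗ + TV_5/(1+r)^5 = 156.3025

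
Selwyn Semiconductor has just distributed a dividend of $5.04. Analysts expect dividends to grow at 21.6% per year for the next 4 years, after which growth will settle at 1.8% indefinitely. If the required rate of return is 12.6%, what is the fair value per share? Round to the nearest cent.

Two-stage DDM. Project D₁…D_4 at 0.216, terminal growth 0.018, discount at r = 0.126.
D_1 = 6.1286
D_2 = 7.4524
D_3 = 9.0622
D_4 = 11.0196
Terminal value at t=4: TV = D_5/(r−g) = 11.2179/(0.126−0.018) = 103.8697
P₀ = 6.1286/(1+0.126)^1 + 7.4524/(1+0.126)^2 + 9.0622/(1+0.126)^3 + 11.0196/(1+0.126)^4 + 103.8697/(1+0.126)^4 = 89.1388

$89.14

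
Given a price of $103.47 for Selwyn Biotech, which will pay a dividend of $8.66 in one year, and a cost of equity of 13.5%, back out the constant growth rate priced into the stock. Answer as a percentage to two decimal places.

5.13%

From P₀ = D₁/(r − g), the implied growth is g = r − D₁/P₀.
g = 0.135 − 8.66/103.47 = 0.135 − 0.08370 = 0.05130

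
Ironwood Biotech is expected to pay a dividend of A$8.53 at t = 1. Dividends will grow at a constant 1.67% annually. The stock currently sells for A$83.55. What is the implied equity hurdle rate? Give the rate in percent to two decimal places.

11.88%

Rearranging the constant-growth DDM: r = D₁/P₀ + g.
r = 8.5300 / 83.55 + 0.0167 = 0.10209 + 0.0167 = 0.11879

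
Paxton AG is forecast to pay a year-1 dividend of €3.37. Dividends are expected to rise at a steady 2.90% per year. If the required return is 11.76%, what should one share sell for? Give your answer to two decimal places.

€38.04

Gordon growth model: P₀ = D₁/(r − g), with D₁ = 3.37 given directly.
P₀ = 3.3700 / (0.1176 − 0.029) = 3.3700 / 0.0886 = 38.0361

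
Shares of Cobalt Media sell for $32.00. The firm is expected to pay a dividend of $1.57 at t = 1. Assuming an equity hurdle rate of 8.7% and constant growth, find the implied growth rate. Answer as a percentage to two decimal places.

From P₀ = D₁/(r − g), the implied growth is g = r − D₁/P₀.
g = 0.087 − 1.57/32.00 = 0.087 − 0.04906 = 0.03794

3.79%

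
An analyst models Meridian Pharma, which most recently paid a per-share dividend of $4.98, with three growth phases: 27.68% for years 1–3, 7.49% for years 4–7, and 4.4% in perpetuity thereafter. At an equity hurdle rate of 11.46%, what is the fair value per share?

$142.84

Three-stage DDM. Project D₁…D_7; terminal Gordon value at t=7 with g = 0.044; discount at r = 0.1146.
D_1 = 6.3585
D_2 = 8.1185
D_3 = 10.3657
D_4 = 11.1421
D_5 = 11.9766
D_6 = 12.8737
D_7 = 13.8379
TV_7 = 14.4468/(0.1146−0.044) = 204.6284
P₀ = Σ Dₜ/(1+r)ᵗ + TV_7/(1+r)^7 = 142.8444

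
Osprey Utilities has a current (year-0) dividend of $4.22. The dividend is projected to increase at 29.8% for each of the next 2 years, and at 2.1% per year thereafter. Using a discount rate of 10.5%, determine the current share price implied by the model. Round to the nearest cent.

Two-stage DDM. Project D₁…D_2 at 0.298, terminal growth 0.021, discount at r = 0.105.
D_1 = 5.4776
D_2 = 7.1099
Terminal value at t=2: TV = D_3/(r−g) = 7.2592/(0.105−0.021) = 86.4188
P₀ = 5.4776/(1+0.105)^1 + 7.1099/(1+0.105)^2 + 86.4188/(1+0.105)^2 = 81.5556

$81.56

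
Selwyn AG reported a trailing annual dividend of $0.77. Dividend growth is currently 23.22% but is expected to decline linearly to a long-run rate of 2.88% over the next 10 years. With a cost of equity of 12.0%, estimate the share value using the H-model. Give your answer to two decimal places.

H-model: P₀ = D₀[(1+g_L) + H(g_S−g_L)]/(r−g_L), with H = 10/2 = 5.
P₀ = 0.77 × [(1+0.0288) + 5×(0.2322−0.0288)] / (0.12−0.0288)
   = 0.77 × 2.0458 / 0.0912 = 17.2727

$17.27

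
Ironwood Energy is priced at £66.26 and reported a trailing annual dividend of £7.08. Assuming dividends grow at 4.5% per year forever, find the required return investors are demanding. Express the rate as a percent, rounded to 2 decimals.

15.67%

Rearranging the constant-growth DDM: r = D₁/P₀ + g.
D₁ = 7.08 × (1 + 0.045) = 7.3986.
r = 7.3986 / 66.26 + 0.045 = 0.11166 + 0.045 = 0.15666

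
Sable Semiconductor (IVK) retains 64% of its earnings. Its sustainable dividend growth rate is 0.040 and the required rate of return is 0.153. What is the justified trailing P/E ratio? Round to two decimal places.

Payout ratio b = 1 − 0.64 = 0.36.
Justified trailing P/E = b(1+g)/(r−g) = 0.36×(1+0.04)/(0.153−0.04) = 3.3133

3.31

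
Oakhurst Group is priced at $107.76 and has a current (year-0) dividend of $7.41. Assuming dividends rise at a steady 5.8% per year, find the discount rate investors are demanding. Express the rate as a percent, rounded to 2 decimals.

13.08%

Rearranging the constant-growth DDM: r = D₁/P₀ + g.
D₁ = 7.41 × (1 + 0.058) = 7.8398.
r = 7.8398 / 107.76 + 0.058 = 0.07275 + 0.058 = 0.13075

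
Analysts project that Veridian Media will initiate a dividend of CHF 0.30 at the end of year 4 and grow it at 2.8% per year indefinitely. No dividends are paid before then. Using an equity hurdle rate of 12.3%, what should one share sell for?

CHF 2.23

Deferred-dividend DDM. At t=3 the remaining stream is a growing perpetuity with first payment D_4 = 0.30.
V_3 = D_4/(r−g) = 0.30/(0.123−0.028) = 3.1579
P₀ = V_3/(1+r)^3 = 3.1579/(1+0.123)^3 = 2.2298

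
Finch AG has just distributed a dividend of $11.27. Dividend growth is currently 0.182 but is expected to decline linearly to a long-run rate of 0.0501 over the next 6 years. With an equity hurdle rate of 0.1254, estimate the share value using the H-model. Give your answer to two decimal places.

$216.39

H-model: P₀ = D₀[(1+g_L) + H(g_S−g_L)]/(r−g_L), with H = 6/2 = 3.
P₀ = 11.27 × [(1+0.0501) + 3×(0.182−0.0501)] / (0.1254−0.0501)
   = 11.27 × 1.4458 / 0.0753 = 216.3900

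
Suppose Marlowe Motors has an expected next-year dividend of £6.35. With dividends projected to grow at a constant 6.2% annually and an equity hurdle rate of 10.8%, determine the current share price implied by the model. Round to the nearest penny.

Gordon growth model: P₀ = D₁/(r − g), with D₁ = 6.35 given directly.
P₀ = 6.3500 / (0.108 − 0.062) = 6.3500 / 0.046 = 138.0435

£138.04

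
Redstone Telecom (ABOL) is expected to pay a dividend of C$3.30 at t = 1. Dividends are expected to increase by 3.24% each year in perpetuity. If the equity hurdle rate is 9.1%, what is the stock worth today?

Gordon growth model: P₀ = D₁/(r − g), with D₁ = 3.30 given directly.
P₀ = 3.3000 / (0.091 − 0.0324) = 3.3000 / 0.0586 = 56.3140

C$56.31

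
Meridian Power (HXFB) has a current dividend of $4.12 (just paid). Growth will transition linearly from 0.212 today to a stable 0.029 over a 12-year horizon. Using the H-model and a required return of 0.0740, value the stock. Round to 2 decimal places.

H-model: P₀ = D₀[(1+g_L) + H(g_S−g_L)]/(r−g_L), with H = 12/2 = 6.
P₀ = 4.12 × [(1+0.029) + 6×(0.212−0.029)] / (0.074−0.029)
   = 4.12 × 2.1270 / 0.045 = 194.7387

$194.74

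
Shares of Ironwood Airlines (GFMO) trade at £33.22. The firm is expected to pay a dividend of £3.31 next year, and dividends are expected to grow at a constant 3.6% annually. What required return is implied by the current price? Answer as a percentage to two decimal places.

13.56%

Rearranging the constant-growth DDM: r = D₁/P₀ + g.
r = 3.3100 / 33.22 + 0.036 = 0.09964 + 0.036 = 0.13564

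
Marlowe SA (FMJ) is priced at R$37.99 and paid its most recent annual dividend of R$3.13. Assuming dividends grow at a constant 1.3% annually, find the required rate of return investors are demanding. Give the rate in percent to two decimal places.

Rearranging the constant-growth DDM: r = D₁/P₀ + g.
D₁ = 3.13 × (1 + 0.013) = 3.1707.
r = 3.1707 / 37.99 + 0.013 = 0.08346 + 0.013 = 0.09646

9.65%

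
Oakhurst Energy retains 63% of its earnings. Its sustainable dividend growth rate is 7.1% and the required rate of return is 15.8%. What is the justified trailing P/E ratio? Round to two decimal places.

Payout ratio b = 1 − 0.63 = 0.37.
Justified trailing P/E = b(1+g)/(r−g) = 0.37×(1+0.071)/(0.158−0.071) = 4.5548

4.55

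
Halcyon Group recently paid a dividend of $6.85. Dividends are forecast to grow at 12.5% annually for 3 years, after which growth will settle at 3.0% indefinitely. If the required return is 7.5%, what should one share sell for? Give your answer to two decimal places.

Two-stage DDM. Project D₁…D_3 at 0.125, terminal growth 0.03, discount at r = 0.075.
D_1 = 7.7062
D_2 = 8.6695
D_3 = 9.7532
Terminal value at t=3: TV = D_4/(r−g) = 10.0458/(0.075−0.03) = 223.2404
P₀ = 7.7062/(1+0.075)^1 + 8.6695/(1+0.075)^2 + 9.7532/(1+0.075)^3 + 223.2404/(1+0.075)^3 = 202.2213

$202.22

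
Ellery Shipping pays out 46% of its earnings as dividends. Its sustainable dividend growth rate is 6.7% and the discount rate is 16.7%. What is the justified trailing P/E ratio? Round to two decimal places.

Justified trailing P/E = b(1+g)/(r−g) = 0.46×(1+0.067)/(0.167−0.067) = 4.9082

4.91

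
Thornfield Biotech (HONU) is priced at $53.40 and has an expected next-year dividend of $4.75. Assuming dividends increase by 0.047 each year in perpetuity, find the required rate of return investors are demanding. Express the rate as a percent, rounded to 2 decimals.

Rearranging the constant-growth DDM: r = D₁/P₀ + g.
r = 4.7500 / 53.40 + 0.047 = 0.08895 + 0.047 = 0.13595

13.60%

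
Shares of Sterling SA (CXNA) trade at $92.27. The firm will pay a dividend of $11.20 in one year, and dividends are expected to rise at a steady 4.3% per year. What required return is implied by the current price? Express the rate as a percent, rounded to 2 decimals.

Rearranging the constant-growth DDM: r = D₁/P₀ + g.
r = 11.2000 / 92.27 + 0.043 = 0.12138 + 0.043 = 0.16438

16.44%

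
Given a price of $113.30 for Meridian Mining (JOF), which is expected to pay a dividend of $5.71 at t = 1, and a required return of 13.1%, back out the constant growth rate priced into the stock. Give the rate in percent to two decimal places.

8.06%

From P₀ = D₁/(r − g), the implied growth is g = r − D₁/P₀.
g = 0.131 − 5.71/113.30 = 0.131 − 0.05040 = 0.08060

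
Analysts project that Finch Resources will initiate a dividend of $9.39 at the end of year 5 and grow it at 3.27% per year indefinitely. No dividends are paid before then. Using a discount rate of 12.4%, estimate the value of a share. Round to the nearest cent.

$64.44

Deferred-dividend DDM. At t=4 the remaining stream is a growing perpetuity with first payment D_5 = 9.39.
V_4 = D_5/(r−g) = 9.39/(0.124−0.0327) = 102.8478
P₀ = V_4/(1+r)^4 = 102.8478/(1+0.124)^4 = 64.4361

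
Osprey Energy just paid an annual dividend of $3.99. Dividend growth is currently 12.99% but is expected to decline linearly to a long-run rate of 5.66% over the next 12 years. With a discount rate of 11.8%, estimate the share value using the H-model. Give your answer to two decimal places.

$97.24

H-model: P₀ = D₀[(1+g_L) + H(g_S−g_L)]/(r−g_L), with H = 12/2 = 6.
P₀ = 3.99 × [(1+0.0566) + 6×(0.1299−0.0566)] / (0.118−0.0566)
   = 3.99 × 1.4964 / 0.0614 = 97.2416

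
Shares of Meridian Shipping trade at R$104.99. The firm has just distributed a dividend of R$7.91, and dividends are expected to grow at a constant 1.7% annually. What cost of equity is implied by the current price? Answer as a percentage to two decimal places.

9.36%

Rearranging the constant-growth DDM: r = D₁/P₀ + g.
D₁ = 7.91 × (1 + 0.017) = 8.0445.
r = 8.0445 / 104.99 + 0.017 = 0.07662 + 0.017 = 0.09362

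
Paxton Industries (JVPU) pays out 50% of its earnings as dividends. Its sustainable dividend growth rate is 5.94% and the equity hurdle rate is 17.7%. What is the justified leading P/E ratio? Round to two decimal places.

Justified leading P/E = b/(r−g) = 0.50/(0.177−0.0594) = 4.2517

4.25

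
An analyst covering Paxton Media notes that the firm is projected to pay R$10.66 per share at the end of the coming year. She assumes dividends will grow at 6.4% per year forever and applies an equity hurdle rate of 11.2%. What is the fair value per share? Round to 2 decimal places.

Gordon growth model: P₀ = D₁/(r − g), with D₁ = 10.66 given directly.
P₀ = 10.6600 / (0.112 − 0.064) = 10.6600 / 0.048 = 222.0833

R$222.08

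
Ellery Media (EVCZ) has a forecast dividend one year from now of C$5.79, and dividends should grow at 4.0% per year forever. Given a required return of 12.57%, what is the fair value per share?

Gordon growth model: P₀ = D₁/(r − g), with D₁ = 5.79 given directly.
P₀ = 5.7900 / (0.1257 − 0.04) = 5.7900 / 0.0857 = 67.5613

C$67.56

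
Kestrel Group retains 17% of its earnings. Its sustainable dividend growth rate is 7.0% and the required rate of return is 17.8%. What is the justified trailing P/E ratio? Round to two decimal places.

Payout ratio b = 1 − 0.17 = 0.83.
Justified trailing P/E = b(1+g)/(r−g) = 0.83×(1+0.07)/(0.178−0.07) = 8.2231

8.22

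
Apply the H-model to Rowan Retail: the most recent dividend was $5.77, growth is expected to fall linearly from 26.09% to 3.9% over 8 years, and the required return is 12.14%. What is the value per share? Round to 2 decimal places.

H-model: P₀ = D₀[(1+g_L) + H(g_S−g_L)]/(r−g_L), with H = 8/2 = 4.
P₀ = 5.77 × [(1+0.039) + 4×(0.2609−0.039)] / (0.1214−0.039)
   = 5.77 × 1.9266 / 0.0824 = 134.9088

$134.91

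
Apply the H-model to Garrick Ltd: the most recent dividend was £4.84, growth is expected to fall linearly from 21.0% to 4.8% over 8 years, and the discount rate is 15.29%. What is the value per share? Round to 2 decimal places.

H-model: P₀ = D₀[(1+g_L) + H(g_S−g_L)]/(r−g_L), with H = 8/2 = 4.
P₀ = 4.84 × [(1+0.048) + 4×(0.21−0.048)] / (0.1529−0.048)
   = 4.84 × 1.6960 / 0.1049 = 78.2520

£78.25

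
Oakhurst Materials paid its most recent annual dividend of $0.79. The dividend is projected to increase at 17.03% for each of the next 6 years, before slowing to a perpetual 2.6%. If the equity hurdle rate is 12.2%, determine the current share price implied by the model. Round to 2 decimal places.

$16.38

Two-stage DDM. Project D₁…D_6 at 0.1703, terminal growth 0.026, discount at r = 0.122.
D_1 = 0.9245
D_2 = 1.0820
D_3 = 1.2662
D_4 = 1.4819
D_5 = 1.7343
D_6 = 2.0296
Terminal value at t=6: TV = D_7/(r−g) = 2.0824/(0.122−0.026) = 21.6913
P₀ = 0.9245/(1+0.122)^1 + 1.0820/(1+0.122)^2 + 1.2662/(1+0.122)^3 + 1.4819/(1+0.122)^4 + 1.7343/(1+0.122)^5 + 2.0296/(1+0.122)^6 + 21.6913/(1+0.122)^6 = 16.3802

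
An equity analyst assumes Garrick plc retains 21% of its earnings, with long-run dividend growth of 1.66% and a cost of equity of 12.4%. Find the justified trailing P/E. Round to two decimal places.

7.48

Payout ratio b = 1 − 0.21 = 0.79.
Justified trailing P/E = b(1+g)/(r−g) = 0.79×(1+0.0166)/(0.124−0.0166) = 7.4778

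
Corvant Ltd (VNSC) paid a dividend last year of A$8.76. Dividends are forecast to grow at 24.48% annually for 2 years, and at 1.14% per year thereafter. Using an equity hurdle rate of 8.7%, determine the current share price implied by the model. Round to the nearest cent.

Two-stage DDM. Project D₁…D_2 at 0.2448, terminal growth 0.0114, discount at r = 0.087.
D_1 = 10.9044
D_2 = 13.5739
Terminal value at t=2: TV = D_3/(r−g) = 13.7286/(0.087−0.0114) = 181.5952
P₀ = 10.9044/(1+0.087)^1 + 13.5739/(1+0.087)^2 + 181.5952/(1+0.087)^2 = 175.2096

A$175.21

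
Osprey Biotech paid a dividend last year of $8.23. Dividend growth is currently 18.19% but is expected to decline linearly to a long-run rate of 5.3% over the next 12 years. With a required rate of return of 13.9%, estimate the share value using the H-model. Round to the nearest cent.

H-model: P₀ = D₀[(1+g_L) + H(g_S−g_L)]/(r−g_L), with H = 12/2 = 6.
P₀ = 8.23 × [(1+0.053) + 6×(0.1819−0.053)] / (0.139−0.053)
   = 8.23 × 1.8264 / 0.086 = 174.7822

$174.78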